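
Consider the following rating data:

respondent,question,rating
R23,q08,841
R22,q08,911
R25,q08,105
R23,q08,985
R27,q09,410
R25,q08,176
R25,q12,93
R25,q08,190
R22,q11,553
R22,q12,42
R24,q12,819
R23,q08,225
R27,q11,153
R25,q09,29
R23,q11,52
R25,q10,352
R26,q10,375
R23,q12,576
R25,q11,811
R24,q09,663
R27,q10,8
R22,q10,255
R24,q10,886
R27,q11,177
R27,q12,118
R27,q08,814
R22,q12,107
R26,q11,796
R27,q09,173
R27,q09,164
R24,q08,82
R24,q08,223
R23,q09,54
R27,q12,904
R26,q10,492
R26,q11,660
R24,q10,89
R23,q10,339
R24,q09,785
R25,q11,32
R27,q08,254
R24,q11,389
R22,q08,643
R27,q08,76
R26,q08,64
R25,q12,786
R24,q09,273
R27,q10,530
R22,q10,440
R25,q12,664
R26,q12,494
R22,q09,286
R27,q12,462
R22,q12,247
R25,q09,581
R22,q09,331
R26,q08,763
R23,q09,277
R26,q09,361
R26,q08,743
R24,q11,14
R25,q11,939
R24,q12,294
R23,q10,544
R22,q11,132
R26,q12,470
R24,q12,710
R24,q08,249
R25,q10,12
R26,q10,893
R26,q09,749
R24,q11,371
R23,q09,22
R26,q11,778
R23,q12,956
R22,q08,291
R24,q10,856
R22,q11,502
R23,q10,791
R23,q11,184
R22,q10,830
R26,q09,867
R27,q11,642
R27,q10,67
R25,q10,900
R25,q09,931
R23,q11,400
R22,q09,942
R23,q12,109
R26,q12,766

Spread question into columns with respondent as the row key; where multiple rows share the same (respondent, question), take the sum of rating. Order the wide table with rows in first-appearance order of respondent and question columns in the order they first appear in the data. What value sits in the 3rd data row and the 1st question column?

471

With rows in first-appearance order of respondent, row 3 is respondent=R25. question columns in first-appearance order: q08, q09, q12, q11, q10; column 1 is q08.
Long rows with respondent=R25, question=q08: 105 + 176 + 190 = 471.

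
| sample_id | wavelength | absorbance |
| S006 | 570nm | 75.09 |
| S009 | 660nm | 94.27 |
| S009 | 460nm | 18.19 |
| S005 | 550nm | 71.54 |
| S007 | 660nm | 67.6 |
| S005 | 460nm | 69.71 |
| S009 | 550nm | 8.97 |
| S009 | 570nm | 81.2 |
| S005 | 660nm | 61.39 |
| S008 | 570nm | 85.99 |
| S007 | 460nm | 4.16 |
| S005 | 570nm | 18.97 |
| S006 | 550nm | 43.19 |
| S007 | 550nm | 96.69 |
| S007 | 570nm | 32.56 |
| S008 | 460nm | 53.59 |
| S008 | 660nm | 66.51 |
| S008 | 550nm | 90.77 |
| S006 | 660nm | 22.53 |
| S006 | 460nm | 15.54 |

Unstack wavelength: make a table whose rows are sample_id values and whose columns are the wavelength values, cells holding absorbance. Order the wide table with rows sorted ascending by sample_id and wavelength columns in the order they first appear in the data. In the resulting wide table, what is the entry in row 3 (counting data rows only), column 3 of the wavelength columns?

With rows sorted ascending by sample_id, row 3 is sample_id=S007. wavelength columns in first-appearance order: 570nm, 660nm, 460nm, 550nm; column 3 is 460nm.
Long rows with sample_id=S007, wavelength=460nm: absorbance = 4.16.

4.16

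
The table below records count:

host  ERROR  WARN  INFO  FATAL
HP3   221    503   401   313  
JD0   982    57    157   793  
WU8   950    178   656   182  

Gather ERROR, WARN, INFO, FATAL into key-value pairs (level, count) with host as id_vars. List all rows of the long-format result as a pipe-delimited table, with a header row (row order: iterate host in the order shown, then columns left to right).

Each (host, column) pair becomes one row: 3 × 4 = 12 rows.
For example, (HP3, ERROR) → count=221.

| host | level | count |
| HP3 | ERROR | 221 |
| HP3 | WARN | 503 |
| HP3 | INFO | 401 |
| HP3 | FATAL | 313 |
| JD0 | ERROR | 982 |
| JD0 | WARN | 57 |
| JD0 | INFO | 157 |
| JD0 | FATAL | 793 |
| WU8 | ERROR | 950 |
| WU8 | WARN | 178 |
| WU8 | INFO | 656 |
| WU8 | FATAL | 182 |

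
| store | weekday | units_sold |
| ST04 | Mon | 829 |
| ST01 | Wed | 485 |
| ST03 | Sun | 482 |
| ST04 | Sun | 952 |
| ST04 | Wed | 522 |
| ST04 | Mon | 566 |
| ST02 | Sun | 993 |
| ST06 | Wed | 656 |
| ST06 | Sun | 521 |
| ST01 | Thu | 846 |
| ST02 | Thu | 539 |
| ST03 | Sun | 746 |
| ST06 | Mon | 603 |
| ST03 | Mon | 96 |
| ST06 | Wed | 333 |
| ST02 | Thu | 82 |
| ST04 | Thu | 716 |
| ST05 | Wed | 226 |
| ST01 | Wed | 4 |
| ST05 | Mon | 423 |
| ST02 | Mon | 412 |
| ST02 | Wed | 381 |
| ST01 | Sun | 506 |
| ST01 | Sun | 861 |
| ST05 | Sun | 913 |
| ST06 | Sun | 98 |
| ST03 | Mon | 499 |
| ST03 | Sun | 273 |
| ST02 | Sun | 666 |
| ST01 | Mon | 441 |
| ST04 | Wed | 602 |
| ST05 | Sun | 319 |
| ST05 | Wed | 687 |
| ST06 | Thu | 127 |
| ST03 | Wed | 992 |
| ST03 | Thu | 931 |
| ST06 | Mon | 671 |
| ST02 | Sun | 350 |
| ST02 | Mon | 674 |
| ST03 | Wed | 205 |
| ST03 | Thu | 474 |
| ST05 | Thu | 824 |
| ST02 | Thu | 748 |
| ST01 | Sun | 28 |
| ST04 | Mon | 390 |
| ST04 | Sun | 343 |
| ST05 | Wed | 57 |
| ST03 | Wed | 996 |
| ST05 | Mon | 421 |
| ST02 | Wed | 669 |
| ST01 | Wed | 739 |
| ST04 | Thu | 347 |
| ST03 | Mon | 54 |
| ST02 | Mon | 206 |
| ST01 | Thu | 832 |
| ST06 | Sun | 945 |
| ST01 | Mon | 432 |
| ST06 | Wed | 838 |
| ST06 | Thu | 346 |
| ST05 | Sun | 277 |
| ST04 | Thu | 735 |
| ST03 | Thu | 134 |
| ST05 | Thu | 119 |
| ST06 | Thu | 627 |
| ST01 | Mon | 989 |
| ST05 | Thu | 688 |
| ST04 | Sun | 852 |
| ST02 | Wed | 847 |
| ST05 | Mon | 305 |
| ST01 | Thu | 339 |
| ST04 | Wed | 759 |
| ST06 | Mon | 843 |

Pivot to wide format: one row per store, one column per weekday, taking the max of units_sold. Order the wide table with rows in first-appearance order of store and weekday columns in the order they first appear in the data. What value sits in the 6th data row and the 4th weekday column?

With rows in first-appearance order of store, row 6 is store=ST05. weekday columns in first-appearance order: Mon, Wed, Sun, Thu; column 4 is Thu.
Long rows with store=ST05, weekday=Thu: max(824, 119, 688) = 824.

824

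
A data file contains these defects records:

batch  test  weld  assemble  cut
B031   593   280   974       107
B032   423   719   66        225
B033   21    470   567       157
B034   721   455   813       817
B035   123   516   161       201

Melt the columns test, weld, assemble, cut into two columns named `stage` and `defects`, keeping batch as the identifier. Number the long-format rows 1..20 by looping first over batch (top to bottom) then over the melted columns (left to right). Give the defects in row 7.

66

20 rows total (5 × 4). Row 7: index ⌊(7-1)/4⌋ = 1 into batch → B032; (7-1) mod 4 = 2 into the melted columns → assemble.
So row 7 is (B032, assemble, 66); defects = 66.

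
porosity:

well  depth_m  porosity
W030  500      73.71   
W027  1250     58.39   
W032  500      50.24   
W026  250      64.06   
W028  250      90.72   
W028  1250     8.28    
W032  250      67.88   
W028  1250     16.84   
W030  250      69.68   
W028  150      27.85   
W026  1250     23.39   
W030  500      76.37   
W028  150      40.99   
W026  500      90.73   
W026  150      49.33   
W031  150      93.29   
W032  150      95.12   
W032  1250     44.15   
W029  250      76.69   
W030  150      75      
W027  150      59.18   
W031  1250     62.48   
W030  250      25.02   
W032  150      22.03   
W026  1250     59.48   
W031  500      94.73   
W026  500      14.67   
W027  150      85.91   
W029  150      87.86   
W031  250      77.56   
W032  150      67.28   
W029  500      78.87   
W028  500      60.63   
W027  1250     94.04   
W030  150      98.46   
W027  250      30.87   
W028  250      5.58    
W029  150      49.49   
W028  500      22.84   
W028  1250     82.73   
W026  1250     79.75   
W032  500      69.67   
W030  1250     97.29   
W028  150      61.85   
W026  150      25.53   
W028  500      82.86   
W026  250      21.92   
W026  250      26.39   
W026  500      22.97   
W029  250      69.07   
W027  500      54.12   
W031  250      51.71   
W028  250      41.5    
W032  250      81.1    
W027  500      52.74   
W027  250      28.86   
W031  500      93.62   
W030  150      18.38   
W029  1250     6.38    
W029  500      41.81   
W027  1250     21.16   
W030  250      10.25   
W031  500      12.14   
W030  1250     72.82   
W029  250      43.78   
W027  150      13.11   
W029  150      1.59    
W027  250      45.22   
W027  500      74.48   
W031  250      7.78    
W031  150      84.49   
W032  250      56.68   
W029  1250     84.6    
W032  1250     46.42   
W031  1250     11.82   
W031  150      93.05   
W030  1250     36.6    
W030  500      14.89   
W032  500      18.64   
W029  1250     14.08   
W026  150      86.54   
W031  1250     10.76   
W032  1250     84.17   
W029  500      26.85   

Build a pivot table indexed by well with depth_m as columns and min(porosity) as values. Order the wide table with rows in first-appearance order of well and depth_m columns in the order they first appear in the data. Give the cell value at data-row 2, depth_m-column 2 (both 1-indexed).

With rows in first-appearance order of well, row 2 is well=W027. depth_m columns in first-appearance order: 500, 1250, 250, 150; column 2 is 1250.
Long rows with well=W027, depth_m=1250: min(58.39, 94.04, 21.16) = 21.16.

21.16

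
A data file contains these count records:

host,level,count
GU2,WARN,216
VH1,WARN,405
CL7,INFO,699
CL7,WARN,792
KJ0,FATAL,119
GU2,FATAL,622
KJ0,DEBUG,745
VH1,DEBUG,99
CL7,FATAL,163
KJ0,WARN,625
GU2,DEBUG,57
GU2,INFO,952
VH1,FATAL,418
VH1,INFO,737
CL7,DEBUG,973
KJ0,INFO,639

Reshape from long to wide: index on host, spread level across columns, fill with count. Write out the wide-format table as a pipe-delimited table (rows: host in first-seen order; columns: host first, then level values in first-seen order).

| host | WARN | INFO | FATAL | DEBUG |
| GU2 | 216 | 952 | 622 | 57 |
| VH1 | 405 | 737 | 418 | 99 |
| CL7 | 792 | 699 | 163 | 973 |
| KJ0 | 625 | 639 | 119 | 745 |

Columns: host plus the 4 distinct level values (WARN, INFO, FATAL, DEBUG).
For example, row GU2 column WARN takes count=216 from the long row (GU2, WARN).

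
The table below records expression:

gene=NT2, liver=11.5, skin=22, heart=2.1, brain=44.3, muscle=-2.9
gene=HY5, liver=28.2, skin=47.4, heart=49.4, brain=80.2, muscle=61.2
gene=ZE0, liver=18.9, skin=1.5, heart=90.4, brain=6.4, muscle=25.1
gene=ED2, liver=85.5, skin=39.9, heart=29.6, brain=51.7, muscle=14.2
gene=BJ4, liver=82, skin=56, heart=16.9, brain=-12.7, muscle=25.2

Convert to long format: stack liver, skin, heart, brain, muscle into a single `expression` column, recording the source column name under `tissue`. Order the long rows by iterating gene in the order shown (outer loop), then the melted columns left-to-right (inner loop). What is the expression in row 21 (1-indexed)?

25 rows total (5 × 5). Row 21: index ⌊(21-1)/5⌋ = 4 into gene → BJ4; (21-1) mod 5 = 0 into the melted columns → liver.
So row 21 is (BJ4, liver, 82); expression = 82.

82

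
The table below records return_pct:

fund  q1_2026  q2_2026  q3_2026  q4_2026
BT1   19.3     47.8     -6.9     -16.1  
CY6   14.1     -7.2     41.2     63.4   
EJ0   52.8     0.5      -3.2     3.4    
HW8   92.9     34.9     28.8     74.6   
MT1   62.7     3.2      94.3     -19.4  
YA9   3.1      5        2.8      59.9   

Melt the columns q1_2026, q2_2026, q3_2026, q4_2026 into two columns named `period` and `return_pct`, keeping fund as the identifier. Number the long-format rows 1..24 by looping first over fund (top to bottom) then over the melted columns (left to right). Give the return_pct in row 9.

52.8

24 rows total (6 × 4). Row 9: index ⌊(9-1)/4⌋ = 2 into fund → EJ0; (9-1) mod 4 = 0 into the melted columns → q1_2026.
So row 9 is (EJ0, q1_2026, 52.8); return_pct = 52.8.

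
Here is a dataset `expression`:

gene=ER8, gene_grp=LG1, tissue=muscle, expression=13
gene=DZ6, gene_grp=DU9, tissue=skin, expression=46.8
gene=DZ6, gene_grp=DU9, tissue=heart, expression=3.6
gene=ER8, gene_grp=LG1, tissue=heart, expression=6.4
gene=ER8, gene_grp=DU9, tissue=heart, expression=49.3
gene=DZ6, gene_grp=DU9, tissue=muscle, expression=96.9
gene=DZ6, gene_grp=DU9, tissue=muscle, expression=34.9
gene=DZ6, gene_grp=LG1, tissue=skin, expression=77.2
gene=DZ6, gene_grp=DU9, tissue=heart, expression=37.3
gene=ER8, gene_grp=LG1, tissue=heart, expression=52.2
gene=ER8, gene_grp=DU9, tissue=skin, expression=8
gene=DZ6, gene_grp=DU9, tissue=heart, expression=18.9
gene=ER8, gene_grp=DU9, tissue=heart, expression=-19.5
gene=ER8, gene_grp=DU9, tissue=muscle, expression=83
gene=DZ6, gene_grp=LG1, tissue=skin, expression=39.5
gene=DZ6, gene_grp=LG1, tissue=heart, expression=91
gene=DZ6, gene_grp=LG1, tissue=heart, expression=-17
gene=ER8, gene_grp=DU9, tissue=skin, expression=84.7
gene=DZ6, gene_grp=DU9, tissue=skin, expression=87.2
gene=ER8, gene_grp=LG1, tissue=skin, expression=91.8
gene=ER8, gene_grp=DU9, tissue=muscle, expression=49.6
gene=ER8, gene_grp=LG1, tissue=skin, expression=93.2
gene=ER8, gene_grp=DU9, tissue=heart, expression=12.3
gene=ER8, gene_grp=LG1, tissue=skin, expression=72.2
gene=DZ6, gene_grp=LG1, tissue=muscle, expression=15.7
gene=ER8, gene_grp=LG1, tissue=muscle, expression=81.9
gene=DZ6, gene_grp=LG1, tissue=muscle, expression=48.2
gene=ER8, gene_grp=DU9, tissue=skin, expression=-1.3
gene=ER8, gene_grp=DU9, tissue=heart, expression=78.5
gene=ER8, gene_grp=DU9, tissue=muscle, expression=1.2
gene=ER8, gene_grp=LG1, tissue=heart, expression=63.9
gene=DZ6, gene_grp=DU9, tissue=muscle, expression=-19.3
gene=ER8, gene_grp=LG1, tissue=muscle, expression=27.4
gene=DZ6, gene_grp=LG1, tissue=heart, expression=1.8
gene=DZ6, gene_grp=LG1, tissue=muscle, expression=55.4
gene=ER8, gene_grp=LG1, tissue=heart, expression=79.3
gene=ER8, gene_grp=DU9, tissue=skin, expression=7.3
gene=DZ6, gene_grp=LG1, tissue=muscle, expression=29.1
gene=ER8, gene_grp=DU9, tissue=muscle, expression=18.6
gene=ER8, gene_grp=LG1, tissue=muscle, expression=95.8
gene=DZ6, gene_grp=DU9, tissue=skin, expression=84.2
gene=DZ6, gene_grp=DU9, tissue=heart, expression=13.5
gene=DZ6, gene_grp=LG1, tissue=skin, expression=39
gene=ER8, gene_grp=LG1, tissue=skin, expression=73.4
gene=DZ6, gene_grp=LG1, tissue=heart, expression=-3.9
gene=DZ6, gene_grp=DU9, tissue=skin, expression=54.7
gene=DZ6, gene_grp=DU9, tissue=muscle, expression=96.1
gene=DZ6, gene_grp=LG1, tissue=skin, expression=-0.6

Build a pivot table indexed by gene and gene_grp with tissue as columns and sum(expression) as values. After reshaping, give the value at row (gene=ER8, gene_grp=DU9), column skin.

Rows with gene=ER8, gene_grp=DU9 and tissue=skin: expression values are 8, 84.7, -1.3, 7.3.
8 + 84.7 + -1.3 + 7.3 = 98.7.

98.7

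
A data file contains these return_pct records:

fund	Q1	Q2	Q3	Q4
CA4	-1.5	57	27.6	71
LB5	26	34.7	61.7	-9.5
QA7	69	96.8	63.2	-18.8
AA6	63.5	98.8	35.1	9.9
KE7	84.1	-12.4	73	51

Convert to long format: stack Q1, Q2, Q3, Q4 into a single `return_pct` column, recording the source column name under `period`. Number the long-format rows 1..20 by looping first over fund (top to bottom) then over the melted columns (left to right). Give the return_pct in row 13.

20 rows total (5 × 4). Row 13: index ⌊(13-1)/4⌋ = 3 into fund → AA6; (13-1) mod 4 = 0 into the melted columns → Q1.
So row 13 is (AA6, Q1, 63.5); return_pct = 63.5.

63.5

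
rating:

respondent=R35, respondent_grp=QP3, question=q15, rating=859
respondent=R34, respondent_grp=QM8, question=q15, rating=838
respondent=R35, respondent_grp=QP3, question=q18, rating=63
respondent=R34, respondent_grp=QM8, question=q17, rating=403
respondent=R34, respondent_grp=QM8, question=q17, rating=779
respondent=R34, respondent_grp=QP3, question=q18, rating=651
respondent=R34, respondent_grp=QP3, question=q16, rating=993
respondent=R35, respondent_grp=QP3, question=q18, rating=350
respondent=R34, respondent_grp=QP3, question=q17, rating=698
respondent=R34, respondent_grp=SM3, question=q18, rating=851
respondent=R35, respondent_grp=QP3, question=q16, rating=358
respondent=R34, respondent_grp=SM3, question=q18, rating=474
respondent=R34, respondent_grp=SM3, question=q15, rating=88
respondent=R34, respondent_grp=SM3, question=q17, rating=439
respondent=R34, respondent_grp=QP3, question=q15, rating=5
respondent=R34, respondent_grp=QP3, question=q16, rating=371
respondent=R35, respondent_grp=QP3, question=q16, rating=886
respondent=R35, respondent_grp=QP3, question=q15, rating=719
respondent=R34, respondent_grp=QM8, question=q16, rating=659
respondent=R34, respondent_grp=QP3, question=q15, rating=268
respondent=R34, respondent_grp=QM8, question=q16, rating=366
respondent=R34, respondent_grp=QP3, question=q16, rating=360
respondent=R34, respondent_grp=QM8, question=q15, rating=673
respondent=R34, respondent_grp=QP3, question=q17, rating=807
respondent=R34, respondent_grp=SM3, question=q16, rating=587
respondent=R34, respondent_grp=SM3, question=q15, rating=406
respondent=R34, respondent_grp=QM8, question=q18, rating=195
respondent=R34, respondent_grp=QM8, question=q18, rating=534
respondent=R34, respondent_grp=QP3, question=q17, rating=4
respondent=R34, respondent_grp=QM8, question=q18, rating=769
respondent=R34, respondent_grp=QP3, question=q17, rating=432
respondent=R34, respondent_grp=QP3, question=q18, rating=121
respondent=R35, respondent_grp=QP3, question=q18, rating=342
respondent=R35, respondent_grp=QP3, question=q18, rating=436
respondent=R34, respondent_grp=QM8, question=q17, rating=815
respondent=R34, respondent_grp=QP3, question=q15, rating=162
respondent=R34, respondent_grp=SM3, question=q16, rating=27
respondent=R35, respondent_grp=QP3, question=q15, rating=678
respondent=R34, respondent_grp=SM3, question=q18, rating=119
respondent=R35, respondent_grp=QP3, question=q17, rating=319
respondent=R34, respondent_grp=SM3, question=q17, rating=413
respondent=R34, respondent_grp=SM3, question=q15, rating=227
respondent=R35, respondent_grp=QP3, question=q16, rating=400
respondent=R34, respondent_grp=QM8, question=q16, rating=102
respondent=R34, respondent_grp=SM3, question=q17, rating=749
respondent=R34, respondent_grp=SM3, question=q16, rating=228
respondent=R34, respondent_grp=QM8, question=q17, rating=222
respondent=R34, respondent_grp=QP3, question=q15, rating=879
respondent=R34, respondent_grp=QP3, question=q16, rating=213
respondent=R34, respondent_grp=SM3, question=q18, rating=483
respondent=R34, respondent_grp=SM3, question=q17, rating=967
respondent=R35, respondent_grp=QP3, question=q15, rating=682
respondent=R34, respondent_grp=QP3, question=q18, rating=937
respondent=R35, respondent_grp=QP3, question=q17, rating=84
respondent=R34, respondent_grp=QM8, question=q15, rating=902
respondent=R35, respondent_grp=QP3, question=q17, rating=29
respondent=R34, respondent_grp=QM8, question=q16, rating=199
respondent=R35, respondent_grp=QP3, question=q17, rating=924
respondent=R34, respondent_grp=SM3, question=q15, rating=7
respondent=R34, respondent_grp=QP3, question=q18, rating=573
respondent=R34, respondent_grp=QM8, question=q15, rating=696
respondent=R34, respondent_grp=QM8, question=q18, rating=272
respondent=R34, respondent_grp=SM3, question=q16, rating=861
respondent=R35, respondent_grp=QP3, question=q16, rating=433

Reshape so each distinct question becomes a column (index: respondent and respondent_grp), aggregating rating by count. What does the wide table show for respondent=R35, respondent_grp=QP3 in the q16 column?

4

Rows with respondent=R35, respondent_grp=QP3 and question=q16: rating values are 358, 886, 400, 433.
4 rows match — count = 4.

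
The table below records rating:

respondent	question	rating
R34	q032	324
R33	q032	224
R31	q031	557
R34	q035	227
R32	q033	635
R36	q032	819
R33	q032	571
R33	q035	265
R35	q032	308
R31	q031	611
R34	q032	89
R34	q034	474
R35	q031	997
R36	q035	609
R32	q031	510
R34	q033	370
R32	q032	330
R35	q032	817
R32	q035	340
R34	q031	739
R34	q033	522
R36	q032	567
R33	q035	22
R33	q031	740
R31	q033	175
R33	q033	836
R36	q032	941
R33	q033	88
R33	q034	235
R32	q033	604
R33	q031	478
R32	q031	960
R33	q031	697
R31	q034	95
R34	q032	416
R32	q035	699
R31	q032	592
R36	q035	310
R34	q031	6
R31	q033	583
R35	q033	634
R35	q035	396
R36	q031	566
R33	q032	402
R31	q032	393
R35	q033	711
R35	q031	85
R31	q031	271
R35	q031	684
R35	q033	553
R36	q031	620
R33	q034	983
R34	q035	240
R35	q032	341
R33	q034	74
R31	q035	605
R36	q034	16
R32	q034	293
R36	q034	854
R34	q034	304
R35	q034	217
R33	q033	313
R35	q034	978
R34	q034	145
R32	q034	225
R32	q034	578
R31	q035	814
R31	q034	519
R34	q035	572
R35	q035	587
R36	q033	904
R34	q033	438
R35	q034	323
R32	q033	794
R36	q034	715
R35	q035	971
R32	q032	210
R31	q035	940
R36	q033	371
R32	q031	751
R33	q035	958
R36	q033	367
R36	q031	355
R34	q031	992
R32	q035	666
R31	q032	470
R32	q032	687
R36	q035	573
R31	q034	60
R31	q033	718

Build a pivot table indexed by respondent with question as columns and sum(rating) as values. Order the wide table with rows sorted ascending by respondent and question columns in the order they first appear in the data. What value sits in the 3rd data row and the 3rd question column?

With rows sorted ascending by respondent, row 3 is respondent=R33. question columns in first-appearance order: q032, q031, q035, q033, q034; column 3 is q035.
Long rows with respondent=R33, question=q035: 265 + 22 + 958 = 1245.

1245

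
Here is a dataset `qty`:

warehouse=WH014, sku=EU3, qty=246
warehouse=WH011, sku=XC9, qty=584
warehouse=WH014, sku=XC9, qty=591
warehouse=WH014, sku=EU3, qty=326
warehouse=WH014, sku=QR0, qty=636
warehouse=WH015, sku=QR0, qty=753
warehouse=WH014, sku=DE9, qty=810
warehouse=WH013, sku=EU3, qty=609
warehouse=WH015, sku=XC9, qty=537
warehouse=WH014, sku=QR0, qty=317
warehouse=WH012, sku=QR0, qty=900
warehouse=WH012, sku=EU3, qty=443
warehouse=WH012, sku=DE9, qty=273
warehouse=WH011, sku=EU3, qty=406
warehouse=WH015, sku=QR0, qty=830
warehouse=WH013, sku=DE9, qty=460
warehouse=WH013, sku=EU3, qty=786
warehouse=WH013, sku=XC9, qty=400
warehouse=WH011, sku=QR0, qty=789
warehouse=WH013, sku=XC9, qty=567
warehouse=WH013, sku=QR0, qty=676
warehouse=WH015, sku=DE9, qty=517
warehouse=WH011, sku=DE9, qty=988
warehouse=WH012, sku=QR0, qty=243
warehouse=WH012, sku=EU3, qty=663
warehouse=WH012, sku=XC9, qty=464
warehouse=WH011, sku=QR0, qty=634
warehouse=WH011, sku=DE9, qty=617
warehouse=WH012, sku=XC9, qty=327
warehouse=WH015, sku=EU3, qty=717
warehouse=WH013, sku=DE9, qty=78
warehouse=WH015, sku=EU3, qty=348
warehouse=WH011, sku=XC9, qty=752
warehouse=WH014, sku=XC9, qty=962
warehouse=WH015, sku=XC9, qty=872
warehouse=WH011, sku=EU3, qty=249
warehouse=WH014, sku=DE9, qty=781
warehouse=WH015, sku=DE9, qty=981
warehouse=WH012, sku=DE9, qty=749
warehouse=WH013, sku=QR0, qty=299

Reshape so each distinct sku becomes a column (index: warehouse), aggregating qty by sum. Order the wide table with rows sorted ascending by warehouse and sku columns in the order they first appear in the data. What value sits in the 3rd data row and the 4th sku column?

538

With rows sorted ascending by warehouse, row 3 is warehouse=WH013. sku columns in first-appearance order: EU3, XC9, QR0, DE9; column 4 is DE9.
Long rows with warehouse=WH013, sku=DE9: 460 + 78 = 538.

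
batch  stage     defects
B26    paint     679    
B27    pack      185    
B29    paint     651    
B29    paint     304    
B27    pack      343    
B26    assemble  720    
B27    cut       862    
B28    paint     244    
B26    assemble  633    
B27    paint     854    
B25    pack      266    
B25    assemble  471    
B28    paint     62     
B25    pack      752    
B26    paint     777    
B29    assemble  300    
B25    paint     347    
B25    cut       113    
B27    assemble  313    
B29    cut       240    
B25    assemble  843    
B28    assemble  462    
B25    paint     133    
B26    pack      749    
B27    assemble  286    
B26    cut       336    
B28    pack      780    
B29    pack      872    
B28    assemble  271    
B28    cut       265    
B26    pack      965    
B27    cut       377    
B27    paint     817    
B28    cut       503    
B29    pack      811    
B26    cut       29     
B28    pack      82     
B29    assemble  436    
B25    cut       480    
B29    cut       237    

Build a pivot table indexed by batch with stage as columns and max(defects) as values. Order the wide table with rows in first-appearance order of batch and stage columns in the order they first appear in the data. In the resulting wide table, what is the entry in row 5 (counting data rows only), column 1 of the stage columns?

With rows in first-appearance order of batch, row 5 is batch=B25. stage columns in first-appearance order: paint, pack, assemble, cut; column 1 is paint.
Long rows with batch=B25, stage=paint: max(347, 133) = 347.

347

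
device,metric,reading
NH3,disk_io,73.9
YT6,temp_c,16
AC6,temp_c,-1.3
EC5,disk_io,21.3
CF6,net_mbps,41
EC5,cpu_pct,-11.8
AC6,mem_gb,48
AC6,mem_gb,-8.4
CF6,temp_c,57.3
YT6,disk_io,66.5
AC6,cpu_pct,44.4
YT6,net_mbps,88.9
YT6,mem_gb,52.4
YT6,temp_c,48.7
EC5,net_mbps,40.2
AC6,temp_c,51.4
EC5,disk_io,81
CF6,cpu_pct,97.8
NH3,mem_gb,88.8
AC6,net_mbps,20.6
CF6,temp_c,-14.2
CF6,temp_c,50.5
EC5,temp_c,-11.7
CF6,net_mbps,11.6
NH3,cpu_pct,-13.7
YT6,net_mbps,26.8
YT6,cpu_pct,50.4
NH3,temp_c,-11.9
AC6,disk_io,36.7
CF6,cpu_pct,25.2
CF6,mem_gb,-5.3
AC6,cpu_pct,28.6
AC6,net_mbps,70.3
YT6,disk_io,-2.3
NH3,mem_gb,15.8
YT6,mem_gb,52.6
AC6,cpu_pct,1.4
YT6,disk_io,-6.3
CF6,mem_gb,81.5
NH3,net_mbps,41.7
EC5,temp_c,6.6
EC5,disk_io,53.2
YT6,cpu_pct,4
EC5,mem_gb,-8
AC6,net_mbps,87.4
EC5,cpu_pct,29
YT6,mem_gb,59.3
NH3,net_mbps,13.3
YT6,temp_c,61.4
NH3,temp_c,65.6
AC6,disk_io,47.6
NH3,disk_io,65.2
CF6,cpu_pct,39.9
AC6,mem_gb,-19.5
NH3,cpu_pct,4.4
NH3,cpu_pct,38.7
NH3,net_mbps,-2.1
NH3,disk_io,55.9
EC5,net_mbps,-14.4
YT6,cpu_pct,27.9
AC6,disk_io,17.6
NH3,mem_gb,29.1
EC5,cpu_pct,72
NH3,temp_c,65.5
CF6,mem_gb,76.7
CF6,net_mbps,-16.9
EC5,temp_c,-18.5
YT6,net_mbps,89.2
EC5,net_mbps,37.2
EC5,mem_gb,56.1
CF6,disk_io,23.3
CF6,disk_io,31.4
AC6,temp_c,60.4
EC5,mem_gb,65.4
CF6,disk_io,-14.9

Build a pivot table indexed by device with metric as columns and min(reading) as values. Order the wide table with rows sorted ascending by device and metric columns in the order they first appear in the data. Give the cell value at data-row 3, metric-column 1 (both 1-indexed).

21.3

With rows sorted ascending by device, row 3 is device=EC5. metric columns in first-appearance order: disk_io, temp_c, net_mbps, cpu_pct, mem_gb; column 1 is disk_io.
Long rows with device=EC5, metric=disk_io: min(21.3, 81, 53.2) = 21.3.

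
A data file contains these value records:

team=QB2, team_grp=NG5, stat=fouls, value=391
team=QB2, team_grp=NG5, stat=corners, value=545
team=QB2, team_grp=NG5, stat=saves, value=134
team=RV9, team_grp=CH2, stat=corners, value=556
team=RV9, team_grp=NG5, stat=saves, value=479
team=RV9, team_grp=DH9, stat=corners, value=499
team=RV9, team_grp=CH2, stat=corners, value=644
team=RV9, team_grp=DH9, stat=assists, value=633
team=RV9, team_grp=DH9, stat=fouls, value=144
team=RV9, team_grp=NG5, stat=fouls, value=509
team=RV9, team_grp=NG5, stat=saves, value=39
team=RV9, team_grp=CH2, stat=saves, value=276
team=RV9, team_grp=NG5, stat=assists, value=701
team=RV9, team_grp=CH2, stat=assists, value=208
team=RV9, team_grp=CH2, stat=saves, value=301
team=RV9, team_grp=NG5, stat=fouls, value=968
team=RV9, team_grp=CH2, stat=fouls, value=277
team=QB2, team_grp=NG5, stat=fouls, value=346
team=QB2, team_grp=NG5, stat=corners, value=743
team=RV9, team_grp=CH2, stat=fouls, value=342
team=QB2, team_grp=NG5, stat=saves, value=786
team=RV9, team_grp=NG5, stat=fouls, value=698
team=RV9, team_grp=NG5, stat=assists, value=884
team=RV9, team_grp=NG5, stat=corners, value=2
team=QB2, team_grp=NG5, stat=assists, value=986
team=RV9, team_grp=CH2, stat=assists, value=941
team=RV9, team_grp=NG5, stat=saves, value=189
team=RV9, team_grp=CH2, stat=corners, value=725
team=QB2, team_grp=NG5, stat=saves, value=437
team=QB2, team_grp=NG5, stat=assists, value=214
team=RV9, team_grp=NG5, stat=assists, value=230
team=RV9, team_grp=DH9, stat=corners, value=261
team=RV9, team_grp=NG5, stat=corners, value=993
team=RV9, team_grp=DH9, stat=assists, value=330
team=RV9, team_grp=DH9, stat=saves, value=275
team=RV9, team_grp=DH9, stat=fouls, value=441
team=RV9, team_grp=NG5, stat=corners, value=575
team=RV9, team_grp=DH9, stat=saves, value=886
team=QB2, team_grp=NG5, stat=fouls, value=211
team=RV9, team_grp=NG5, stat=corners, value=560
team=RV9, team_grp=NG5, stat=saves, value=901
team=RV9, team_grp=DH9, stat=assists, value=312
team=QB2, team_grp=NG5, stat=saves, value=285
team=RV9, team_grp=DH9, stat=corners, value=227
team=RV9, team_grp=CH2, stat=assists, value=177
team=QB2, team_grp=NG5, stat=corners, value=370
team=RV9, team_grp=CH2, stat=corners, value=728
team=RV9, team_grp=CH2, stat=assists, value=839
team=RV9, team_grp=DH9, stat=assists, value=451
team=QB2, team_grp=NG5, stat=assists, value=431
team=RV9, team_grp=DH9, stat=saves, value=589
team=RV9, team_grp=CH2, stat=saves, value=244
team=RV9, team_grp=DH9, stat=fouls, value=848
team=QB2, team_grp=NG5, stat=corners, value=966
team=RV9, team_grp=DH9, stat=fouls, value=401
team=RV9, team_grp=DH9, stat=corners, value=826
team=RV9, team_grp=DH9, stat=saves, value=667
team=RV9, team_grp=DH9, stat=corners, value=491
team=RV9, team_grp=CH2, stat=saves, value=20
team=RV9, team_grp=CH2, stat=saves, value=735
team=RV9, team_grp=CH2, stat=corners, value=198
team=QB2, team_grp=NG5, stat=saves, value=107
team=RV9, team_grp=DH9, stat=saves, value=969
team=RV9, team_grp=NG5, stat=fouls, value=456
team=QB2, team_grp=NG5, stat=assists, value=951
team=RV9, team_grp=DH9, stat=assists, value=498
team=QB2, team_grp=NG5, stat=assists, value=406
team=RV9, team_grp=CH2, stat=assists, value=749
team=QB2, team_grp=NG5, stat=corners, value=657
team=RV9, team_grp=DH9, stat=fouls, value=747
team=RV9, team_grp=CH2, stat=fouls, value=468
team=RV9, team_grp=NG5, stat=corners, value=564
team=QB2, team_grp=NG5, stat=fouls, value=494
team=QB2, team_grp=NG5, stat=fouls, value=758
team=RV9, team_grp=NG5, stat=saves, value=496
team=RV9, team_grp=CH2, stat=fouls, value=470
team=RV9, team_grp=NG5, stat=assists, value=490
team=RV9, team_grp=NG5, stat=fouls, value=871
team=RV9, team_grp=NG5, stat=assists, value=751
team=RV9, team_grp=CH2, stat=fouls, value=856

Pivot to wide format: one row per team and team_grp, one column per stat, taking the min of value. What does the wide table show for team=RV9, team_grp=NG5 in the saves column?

39

Rows with team=RV9, team_grp=NG5 and stat=saves: value values are 479, 39, 189, 901, 496.
min(479, 39, 189, 901, 496) = 39.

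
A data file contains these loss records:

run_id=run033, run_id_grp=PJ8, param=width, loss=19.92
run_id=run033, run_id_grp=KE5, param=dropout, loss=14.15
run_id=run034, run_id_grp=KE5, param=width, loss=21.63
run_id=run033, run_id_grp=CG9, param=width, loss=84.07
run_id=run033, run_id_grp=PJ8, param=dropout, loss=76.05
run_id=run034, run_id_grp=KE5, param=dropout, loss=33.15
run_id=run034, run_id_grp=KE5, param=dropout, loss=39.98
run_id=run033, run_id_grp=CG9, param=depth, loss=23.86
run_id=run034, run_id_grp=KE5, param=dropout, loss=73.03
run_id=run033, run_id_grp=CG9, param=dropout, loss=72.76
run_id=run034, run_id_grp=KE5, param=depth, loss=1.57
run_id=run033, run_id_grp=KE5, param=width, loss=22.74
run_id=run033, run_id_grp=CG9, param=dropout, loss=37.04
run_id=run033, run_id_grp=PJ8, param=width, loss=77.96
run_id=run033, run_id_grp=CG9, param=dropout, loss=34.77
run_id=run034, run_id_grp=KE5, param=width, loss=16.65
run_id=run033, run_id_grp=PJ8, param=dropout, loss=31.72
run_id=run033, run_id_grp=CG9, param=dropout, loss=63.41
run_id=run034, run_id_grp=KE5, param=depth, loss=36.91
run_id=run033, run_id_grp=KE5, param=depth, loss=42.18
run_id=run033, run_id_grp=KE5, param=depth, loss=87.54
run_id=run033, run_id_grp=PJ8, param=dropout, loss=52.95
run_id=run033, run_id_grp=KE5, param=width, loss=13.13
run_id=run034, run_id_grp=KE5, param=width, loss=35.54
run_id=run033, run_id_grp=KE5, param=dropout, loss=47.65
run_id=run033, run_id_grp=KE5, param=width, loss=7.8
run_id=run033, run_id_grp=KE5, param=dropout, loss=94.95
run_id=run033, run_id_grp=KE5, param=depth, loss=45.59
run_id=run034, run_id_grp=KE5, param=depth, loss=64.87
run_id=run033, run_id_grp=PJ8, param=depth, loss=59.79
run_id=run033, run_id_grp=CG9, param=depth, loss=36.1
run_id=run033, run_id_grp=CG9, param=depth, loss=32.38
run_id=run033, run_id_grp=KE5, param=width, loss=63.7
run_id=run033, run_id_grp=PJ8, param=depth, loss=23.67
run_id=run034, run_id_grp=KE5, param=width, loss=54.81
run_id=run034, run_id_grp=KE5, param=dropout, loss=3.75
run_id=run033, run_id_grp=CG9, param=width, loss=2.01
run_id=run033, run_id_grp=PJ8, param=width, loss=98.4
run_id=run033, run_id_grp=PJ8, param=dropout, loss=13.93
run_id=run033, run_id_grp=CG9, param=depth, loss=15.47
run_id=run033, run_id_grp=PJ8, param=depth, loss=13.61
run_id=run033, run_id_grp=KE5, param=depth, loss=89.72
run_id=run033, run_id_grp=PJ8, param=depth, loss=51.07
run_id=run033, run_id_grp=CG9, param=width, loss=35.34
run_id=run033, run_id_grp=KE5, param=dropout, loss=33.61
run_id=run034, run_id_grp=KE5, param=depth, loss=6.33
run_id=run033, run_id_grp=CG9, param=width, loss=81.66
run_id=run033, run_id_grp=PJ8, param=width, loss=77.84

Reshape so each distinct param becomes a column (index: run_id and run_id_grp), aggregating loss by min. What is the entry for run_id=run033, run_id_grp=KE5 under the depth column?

Rows with run_id=run033, run_id_grp=KE5 and param=depth: loss values are 42.18, 87.54, 45.59, 89.72.
min(42.18, 87.54, 45.59, 89.72) = 42.18.

42.18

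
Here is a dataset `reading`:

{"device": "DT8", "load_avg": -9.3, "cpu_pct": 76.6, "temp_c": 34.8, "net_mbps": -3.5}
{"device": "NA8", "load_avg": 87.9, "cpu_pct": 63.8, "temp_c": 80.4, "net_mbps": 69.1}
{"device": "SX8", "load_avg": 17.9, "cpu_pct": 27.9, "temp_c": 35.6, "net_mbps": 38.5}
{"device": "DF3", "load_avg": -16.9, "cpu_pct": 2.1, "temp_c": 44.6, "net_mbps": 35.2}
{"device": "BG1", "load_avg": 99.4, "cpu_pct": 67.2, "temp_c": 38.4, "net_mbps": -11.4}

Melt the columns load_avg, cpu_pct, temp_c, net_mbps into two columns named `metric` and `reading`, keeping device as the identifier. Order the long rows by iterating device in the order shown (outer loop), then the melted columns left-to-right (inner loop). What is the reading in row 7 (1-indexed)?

80.4

20 rows total (5 × 4). Row 7: index ⌊(7-1)/4⌋ = 1 into device → NA8; (7-1) mod 4 = 2 into the melted columns → temp_c.
So row 7 is (NA8, temp_c, 80.4); reading = 80.4.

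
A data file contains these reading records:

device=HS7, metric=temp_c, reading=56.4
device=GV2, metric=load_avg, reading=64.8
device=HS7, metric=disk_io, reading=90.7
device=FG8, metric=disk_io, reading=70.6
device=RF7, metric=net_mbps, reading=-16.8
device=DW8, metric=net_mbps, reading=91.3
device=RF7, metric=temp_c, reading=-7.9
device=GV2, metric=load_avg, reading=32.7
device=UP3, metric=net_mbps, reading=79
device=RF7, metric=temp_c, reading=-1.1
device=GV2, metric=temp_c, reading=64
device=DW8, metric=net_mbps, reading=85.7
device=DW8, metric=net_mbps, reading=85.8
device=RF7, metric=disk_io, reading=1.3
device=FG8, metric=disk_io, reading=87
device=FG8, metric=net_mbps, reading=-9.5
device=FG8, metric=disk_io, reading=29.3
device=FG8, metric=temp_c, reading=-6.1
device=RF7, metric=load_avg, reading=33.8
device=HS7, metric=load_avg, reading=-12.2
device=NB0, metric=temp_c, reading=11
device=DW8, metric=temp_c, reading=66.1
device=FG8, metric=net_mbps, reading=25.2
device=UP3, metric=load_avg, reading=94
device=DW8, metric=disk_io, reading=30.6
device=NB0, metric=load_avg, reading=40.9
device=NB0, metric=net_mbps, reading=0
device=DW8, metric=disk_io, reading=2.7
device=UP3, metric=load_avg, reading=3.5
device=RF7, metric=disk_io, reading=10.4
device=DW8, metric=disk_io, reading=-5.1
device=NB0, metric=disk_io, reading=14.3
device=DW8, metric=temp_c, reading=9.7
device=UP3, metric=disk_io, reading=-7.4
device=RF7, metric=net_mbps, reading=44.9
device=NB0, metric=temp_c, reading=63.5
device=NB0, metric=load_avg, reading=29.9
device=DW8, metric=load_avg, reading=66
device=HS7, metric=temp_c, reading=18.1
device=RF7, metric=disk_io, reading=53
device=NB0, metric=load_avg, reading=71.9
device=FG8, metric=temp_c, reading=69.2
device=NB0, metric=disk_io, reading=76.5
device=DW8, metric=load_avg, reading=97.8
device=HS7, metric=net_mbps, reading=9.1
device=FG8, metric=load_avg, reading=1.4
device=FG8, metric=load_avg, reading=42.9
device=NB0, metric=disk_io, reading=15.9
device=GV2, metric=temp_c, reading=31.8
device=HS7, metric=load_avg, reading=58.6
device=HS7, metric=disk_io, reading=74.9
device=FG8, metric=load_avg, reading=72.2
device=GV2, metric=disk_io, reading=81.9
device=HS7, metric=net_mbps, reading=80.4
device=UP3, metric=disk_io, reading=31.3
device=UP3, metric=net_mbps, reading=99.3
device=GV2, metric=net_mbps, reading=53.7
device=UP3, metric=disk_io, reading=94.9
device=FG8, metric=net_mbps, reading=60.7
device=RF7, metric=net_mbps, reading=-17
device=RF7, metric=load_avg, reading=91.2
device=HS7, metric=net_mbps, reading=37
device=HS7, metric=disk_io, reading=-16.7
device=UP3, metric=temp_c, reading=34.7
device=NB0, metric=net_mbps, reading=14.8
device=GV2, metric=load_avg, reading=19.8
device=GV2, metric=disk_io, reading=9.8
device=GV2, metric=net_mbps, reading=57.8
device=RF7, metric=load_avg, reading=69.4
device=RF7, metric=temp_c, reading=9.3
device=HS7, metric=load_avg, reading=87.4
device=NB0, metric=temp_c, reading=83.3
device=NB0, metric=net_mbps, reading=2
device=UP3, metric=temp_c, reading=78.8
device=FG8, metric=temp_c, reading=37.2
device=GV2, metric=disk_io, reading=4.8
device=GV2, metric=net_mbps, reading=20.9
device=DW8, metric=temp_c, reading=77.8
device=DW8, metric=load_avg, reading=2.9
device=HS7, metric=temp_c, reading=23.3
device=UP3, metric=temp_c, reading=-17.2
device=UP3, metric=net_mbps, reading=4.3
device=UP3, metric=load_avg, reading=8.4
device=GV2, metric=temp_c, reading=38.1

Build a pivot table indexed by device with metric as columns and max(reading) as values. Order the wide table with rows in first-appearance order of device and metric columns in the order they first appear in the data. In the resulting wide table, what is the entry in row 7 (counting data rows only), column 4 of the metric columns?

14.8

With rows in first-appearance order of device, row 7 is device=NB0. metric columns in first-appearance order: temp_c, load_avg, disk_io, net_mbps; column 4 is net_mbps.
Long rows with device=NB0, metric=net_mbps: max(0, 14.8, 2) = 14.8.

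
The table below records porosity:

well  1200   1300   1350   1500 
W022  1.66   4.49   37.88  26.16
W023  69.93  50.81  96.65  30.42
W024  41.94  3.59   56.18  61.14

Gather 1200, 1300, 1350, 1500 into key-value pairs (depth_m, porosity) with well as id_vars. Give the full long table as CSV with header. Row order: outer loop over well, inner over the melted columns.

well,depth_m,porosity
W022,1200,1.66
W022,1300,4.49
W022,1350,37.88
W022,1500,26.16
W023,1200,69.93
W023,1300,50.81
W023,1350,96.65
W023,1500,30.42
W024,1200,41.94
W024,1300,3.59
W024,1350,56.18
W024,1500,61.14

Each (well, column) pair becomes one row: 3 × 4 = 12 rows.
For example, (W022, 1200) → porosity=1.66.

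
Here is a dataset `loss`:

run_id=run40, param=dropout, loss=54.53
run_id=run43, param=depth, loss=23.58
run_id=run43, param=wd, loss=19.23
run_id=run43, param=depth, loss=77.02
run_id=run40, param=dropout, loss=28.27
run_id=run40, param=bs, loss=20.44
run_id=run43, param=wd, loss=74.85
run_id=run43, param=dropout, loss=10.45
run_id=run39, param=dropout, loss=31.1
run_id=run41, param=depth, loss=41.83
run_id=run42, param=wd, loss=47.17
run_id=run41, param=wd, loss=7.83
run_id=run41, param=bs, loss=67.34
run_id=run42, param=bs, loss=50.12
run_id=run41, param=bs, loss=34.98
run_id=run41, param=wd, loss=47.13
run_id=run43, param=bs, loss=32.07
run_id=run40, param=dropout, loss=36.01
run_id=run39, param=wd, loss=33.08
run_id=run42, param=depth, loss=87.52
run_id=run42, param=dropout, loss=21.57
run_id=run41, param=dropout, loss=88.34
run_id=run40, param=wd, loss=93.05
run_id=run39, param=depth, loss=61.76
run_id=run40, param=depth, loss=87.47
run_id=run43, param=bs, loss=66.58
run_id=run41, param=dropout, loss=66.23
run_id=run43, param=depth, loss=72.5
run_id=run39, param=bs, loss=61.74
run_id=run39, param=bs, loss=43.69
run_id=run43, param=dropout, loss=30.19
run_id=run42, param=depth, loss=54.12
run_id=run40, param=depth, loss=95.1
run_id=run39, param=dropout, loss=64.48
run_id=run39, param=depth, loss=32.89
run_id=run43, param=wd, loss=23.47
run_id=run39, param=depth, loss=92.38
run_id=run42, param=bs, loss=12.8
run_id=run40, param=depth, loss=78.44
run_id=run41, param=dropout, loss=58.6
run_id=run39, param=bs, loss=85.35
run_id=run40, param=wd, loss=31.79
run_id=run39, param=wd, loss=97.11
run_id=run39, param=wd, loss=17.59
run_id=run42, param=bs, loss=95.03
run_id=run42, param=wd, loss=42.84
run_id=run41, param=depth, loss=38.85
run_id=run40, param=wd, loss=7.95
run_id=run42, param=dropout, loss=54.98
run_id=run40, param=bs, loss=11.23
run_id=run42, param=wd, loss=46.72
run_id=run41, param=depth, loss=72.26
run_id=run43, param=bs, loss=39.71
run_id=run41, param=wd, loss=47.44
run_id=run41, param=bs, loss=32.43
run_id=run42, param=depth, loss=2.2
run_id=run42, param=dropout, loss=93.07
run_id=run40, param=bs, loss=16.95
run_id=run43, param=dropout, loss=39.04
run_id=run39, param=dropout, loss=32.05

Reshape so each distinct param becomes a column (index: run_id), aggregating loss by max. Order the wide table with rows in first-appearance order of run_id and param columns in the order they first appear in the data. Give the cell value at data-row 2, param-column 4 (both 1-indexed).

With rows in first-appearance order of run_id, row 2 is run_id=run43. param columns in first-appearance order: dropout, depth, wd, bs; column 4 is bs.
Long rows with run_id=run43, param=bs: max(32.07, 66.58, 39.71) = 66.58.

66.58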